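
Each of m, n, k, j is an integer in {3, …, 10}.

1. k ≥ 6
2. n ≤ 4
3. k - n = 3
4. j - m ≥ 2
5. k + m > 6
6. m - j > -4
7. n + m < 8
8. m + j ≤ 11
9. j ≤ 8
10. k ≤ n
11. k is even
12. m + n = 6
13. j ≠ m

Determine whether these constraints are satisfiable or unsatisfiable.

Unsatisfiable

From constraints 1 and 10: n ≥ k and k ≥ 6, so n ≥ 6. From constraint 2: n ≤ 4. But 4 < 6, so no value of n works.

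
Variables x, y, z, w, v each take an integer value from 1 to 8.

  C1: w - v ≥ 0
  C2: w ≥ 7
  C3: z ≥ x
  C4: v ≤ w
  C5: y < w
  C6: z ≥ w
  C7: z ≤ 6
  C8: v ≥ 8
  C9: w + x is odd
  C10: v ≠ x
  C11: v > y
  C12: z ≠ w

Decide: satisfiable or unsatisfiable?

Unsatisfiable

From constraints 4 and 8: w ≥ v and v ≥ 8, so w ≥ 8. From constraints 6 and 7: w ≤ z and z ≤ 6, so w ≤ 6. But 6 < 8, so no value of w works.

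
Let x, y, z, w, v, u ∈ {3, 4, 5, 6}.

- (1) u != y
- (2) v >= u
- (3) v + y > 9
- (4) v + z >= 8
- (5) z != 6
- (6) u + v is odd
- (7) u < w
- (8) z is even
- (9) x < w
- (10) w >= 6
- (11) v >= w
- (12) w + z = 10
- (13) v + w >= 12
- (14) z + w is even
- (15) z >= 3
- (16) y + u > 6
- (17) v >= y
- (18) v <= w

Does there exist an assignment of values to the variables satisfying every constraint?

Try x = 4, y = 6, z = 4, w = 6, v = 6, u = 3.
Check constraint 3: v + y = 12; constraint 4: v + z = 10. The remaining constraints are straightforward to verify.

Satisfiable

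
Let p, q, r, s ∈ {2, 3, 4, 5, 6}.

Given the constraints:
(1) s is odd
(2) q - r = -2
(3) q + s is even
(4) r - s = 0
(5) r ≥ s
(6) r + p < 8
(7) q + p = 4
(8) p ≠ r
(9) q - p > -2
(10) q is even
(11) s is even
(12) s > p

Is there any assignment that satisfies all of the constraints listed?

Unsatisfiable

Constraint 10 makes q even and constraint 1 makes s odd, so q + s must be odd. Constraint 3 says q + s is even — contradiction.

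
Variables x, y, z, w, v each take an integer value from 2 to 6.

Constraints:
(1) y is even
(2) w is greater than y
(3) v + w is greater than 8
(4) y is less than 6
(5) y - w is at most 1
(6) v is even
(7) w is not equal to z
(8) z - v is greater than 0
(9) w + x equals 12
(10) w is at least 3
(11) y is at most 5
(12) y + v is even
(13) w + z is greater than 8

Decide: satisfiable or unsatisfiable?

One satisfying assignment is x = 6, y = 4, z = 5, w = 6, v = 4.
For the less obvious constraints — constraint 3: v + w = 10; constraint 5: y - w = -2; constraint 8: z - v = 1 — and the others hold by inspection.

Satisfiable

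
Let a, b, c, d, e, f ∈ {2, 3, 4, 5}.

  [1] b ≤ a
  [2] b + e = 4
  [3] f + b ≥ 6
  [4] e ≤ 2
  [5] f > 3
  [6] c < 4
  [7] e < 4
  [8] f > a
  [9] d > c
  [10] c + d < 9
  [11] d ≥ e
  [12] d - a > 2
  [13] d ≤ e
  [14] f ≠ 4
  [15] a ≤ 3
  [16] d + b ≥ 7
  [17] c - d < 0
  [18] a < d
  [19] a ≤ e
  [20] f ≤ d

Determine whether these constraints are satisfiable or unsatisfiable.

From constraints 4 and 13: d ≤ e ≤ 2. From constraints 1 and 15: b ≤ a ≤ 3. Hence d + b ≤ 5. But constraint 16 requires d + b ≥ 7, and 7 > 5. Contradiction.

Unsatisfiable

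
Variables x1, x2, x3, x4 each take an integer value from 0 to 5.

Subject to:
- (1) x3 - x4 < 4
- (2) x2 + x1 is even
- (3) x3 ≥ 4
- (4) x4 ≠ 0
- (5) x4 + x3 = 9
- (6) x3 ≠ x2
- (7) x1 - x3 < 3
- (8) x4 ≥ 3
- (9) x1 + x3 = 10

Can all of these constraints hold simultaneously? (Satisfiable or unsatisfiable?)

Try x1 = 5, x2 = 1, x3 = 5, x4 = 4.
Check constraint 1: x3 - x4 = 1; constraint 5: x4 + x3 = 9; constraint 7: x1 - x3 = 0. The remaining constraints are straightforward to verify.

Satisfiable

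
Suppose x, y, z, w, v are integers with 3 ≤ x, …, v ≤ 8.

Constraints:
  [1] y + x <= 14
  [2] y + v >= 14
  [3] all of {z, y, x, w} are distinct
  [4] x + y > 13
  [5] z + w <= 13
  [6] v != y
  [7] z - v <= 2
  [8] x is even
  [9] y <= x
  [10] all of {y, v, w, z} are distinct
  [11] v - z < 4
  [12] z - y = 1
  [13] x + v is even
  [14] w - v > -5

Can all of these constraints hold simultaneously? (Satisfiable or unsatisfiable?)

Satisfiable

Setting (x, y, z, w, v) = (8, 6, 7, 4, 8) satisfies everything: constraint 1: y + x = 14; constraint 2: y + v = 14, and the others follow.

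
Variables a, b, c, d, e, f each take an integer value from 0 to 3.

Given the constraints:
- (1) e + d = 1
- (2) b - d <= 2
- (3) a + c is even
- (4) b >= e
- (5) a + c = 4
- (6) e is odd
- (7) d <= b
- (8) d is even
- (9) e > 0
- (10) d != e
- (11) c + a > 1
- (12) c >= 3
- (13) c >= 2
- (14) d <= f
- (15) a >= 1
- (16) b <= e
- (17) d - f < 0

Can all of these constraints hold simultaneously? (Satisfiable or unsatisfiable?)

Satisfiable

Take a = 1, b = 1, c = 3, d = 0, e = 1, f = 3. Then constraint 1: e + d = 1; constraint 2: b - d = 1; constraint 5: a + c = 4, and every other listed constraint is also met.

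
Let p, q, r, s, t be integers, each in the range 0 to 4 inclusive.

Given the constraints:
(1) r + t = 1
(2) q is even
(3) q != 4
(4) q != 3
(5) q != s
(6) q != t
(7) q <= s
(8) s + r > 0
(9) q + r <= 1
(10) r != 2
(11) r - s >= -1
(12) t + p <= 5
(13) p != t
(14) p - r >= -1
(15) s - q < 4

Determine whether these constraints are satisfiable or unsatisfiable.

Satisfiable

Setting (p, q, r, s, t) = (2, 0, 0, 1, 1) satisfies everything: constraint 1: r + t = 1; constraint 8: s + r = 1, and the others follow.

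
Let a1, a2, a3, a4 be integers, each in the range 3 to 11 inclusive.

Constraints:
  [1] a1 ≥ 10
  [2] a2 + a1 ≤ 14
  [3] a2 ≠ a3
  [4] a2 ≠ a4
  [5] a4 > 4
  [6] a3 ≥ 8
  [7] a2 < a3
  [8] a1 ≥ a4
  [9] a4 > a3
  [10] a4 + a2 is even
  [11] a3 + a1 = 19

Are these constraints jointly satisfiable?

Satisfiable

The assignment a1 = 10, a2 = 4, a3 = 9, a4 = 10 works:
  constraint 2 holds since a2 + a1 = 14.
  constraint 11 holds since a3 + a1 = 19.
The rest check out directly.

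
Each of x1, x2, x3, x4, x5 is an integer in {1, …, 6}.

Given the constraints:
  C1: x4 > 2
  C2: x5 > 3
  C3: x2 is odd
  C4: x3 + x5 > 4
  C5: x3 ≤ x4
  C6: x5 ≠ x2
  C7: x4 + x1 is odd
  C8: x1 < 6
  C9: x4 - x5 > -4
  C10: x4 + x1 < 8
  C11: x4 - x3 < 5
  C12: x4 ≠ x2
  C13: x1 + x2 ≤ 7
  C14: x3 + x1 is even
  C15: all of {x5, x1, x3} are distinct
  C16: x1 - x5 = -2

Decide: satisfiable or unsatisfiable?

Satisfiable

Take x1 = 3, x2 = 3, x3 = 1, x4 = 4, x5 = 5. Then constraint 4: x3 + x5 = 6; constraint 9: x4 - x5 = -1; constraint 10: x4 + x1 = 7, and every other listed constraint is also met.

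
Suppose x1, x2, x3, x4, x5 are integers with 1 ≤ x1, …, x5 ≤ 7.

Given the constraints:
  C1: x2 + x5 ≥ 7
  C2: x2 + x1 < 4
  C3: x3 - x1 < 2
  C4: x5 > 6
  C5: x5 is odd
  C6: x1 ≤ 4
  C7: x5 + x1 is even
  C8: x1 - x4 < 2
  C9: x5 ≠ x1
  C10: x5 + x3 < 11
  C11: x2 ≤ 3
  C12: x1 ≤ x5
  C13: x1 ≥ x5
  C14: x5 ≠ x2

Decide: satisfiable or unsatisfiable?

From constraint 4: x5 ≥ 7. From constraints 6 and 13: x5 ≤ x1 and x1 ≤ 4, so x5 ≤ 4. But 4 < 7, so no value of x5 works.

Unsatisfiable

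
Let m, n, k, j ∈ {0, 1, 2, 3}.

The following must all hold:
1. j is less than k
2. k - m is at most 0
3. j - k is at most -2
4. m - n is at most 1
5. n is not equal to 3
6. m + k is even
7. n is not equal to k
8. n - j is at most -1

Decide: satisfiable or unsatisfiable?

Unsatisfiable

Constraints 2, 3, 4, and 8 give n − m ≥ -1, m − k ≥ 0, k − j ≥ 2, j − n ≥ 1.
Adding all 4 inequalities: the left sides telescope to 0, and the right sides sum to (-1) + 0 + 2 + 1 = 2. So 0 ≥ 2, which is false.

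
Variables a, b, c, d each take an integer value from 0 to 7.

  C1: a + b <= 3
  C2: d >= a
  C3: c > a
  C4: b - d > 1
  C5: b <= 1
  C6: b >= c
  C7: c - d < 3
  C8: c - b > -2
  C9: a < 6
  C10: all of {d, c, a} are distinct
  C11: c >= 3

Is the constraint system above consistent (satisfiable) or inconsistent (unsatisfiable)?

Unsatisfiable

From constraint 11: c ≥ 3. From constraints 5 and 6: c ≤ b and b ≤ 1, so c ≤ 1. But 1 < 3, so no value of c works.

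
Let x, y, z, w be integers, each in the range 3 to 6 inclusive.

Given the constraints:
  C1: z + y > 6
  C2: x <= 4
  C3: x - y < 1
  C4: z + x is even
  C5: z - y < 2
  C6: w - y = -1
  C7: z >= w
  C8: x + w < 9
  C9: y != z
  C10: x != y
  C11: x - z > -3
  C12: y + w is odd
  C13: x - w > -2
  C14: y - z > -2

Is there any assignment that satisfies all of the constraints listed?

The assignment x = 3, y = 4, z = 3, w = 3 works:
  constraint 1 holds since z + y = 7.
  constraint 3 holds since x - y = -1.
  constraint 5 holds since z - y = -1.
The rest check out directly.

Satisfiable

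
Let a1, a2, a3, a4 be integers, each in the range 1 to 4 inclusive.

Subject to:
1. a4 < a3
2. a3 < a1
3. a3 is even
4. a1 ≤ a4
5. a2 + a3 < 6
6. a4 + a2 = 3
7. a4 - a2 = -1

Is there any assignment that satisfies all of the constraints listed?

Constraints 1, 2, and 4 give a1 ≤ a4, a4 < a3, a3 < a1. Chaining: a1 ≤ a4 < a3 < a1, which forces a1 < a1 — impossible.

Unsatisfiable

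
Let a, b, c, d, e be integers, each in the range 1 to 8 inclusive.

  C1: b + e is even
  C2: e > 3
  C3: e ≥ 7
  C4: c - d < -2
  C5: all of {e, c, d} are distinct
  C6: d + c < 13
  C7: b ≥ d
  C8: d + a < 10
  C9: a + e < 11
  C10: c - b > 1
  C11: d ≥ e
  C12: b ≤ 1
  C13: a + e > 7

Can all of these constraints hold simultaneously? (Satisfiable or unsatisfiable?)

Unsatisfiable

From constraints 3 and 11: d ≥ e and e ≥ 7, so d ≥ 7. From constraints 7 and 12: d ≤ b and b ≤ 1, so d ≤ 1. But 1 < 7, so no value of d works.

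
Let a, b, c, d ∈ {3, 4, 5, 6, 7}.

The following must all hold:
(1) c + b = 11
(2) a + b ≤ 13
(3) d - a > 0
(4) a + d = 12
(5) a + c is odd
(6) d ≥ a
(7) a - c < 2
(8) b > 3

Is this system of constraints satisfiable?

One satisfying assignment is a = 5, b = 5, c = 6, d = 7.
For the less obvious constraints — constraint 1: c + b = 11; constraint 2: a + b = 10; constraint 3: d - a = 2 — and the others hold by inspection.

Satisfiable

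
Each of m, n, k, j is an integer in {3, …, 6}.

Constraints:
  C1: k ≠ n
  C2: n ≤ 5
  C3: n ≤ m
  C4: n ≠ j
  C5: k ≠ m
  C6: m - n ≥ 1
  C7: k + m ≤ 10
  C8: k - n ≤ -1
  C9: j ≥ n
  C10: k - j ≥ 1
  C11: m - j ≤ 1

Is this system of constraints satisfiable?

Constraints 6, 8, 10, and 11 give n − k ≥ 1, k − j ≥ 1, j − m ≥ -1, m − n ≥ 1.
Adding all 4 inequalities: the left sides telescope to 0, and the right sides sum to 1 + 1 + (-1) + 1 = 2. So 0 ≥ 2, which is false.

Unsatisfiable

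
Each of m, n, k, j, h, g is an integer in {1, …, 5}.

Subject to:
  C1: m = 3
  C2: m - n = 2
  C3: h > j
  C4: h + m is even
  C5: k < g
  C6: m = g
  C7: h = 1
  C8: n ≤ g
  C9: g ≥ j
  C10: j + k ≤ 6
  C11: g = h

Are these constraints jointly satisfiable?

Unsatisfiable

Constraint 1 fixes m = 3 and constraint 7 fixes h = 1. Constraints 6 and 11 give m = g = h, so m = h. But 3 ≠ 1 — contradiction.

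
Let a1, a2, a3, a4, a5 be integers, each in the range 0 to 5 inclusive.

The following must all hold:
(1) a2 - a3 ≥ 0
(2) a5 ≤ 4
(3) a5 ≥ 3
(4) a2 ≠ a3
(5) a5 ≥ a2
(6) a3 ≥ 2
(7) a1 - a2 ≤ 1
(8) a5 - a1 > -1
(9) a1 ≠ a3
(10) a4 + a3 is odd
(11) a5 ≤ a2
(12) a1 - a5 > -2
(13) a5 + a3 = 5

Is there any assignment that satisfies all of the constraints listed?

Setting (a1, a2, a3, a4, a5) = (3, 3, 2, 5, 3) satisfies everything: constraint 1: a2 - a3 = 1; constraint 7: a1 - a2 = 0, and the others follow.

Satisfiable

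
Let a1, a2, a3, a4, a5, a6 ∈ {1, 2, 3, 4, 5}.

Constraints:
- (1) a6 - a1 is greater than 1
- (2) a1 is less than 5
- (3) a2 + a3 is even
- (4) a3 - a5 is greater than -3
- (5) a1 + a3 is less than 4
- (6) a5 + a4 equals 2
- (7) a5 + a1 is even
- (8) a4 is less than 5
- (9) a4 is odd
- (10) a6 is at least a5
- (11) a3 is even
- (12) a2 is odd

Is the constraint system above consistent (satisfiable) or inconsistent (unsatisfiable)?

Unsatisfiable

Constraint 12 makes a2 odd and constraint 11 makes a3 even, so a2 + a3 must be odd. Constraint 3 says a2 + a3 is even — contradiction.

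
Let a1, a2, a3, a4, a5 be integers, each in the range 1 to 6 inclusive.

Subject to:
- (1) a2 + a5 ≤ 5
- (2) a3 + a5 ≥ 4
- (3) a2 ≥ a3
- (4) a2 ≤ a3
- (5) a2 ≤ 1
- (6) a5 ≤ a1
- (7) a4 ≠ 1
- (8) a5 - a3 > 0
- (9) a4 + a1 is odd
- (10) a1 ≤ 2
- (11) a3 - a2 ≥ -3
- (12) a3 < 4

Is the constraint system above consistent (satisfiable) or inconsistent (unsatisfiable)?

From constraints 3 and 5: a3 ≤ a2 ≤ 1. From constraints 6 and 10: a5 ≤ a1 ≤ 2. Hence a3 + a5 ≤ 3. But constraint 2 requires a3 + a5 ≥ 4, and 4 > 3. Contradiction.

Unsatisfiable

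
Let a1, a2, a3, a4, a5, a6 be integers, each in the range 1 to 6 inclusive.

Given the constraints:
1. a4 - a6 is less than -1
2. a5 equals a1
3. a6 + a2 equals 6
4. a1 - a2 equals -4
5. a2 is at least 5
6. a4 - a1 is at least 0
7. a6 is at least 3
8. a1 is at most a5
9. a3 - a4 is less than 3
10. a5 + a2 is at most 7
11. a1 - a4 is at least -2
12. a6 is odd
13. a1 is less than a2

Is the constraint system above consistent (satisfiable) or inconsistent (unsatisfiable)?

Unsatisfiable

From constraint 7: a6 ≥ 3. From constraint 5: a2 ≥ 5. Hence a6 + a2 ≥ 8. But constraint 3 requires a6 + a2 = 6, and 6 < 8. Contradiction.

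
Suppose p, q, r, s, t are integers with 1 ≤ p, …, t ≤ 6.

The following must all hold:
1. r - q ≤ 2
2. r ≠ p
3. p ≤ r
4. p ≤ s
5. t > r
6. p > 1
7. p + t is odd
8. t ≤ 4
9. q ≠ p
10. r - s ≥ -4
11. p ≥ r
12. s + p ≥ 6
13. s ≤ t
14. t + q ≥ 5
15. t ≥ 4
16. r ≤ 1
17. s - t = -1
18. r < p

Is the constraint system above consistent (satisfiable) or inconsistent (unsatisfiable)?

Unsatisfiable

From constraints 8 and 13: s ≤ t ≤ 4. From constraints 3 and 16: p ≤ r ≤ 1. Hence s + p ≤ 5. But constraint 12 requires s + p ≥ 6, and 6 > 5. Contradiction.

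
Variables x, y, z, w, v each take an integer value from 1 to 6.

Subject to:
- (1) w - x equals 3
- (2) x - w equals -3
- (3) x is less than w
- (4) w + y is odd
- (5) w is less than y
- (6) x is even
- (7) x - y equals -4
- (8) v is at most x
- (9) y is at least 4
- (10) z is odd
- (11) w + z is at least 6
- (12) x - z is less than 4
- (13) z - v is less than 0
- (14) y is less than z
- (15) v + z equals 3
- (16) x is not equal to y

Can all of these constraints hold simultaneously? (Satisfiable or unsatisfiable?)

Constraints 3, 5, 8, 13, and 14 give z < v, v ≤ x, x < w, w < y, y < z. Chaining: z < v ≤ x < w < y < z, which forces z < z — impossible.

Unsatisfiable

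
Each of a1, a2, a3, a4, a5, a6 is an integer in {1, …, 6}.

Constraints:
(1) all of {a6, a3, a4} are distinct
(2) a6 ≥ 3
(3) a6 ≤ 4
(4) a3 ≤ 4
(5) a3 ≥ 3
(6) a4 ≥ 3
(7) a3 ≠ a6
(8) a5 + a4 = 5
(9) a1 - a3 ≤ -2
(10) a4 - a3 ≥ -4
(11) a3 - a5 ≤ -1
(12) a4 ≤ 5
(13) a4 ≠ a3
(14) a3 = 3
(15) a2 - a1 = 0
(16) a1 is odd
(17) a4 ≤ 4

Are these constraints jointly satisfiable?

Constraints 2, 3, 4, 5, 6, and 17 confine each of a6, a3, a4 to the 2 values {3, 4}.
Constraint 1 requires all 3 of them to be distinct, but only 2 values are available — impossible by the pigeonhole principle.

Unsatisfiable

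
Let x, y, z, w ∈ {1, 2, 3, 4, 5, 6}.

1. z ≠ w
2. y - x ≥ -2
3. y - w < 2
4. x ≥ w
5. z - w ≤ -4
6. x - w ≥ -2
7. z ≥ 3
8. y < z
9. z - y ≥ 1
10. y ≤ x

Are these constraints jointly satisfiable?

Constraints 2, 5, 6, and 9 give z − y ≥ 1, y − x ≥ -2, x − w ≥ -2, w − z ≥ 4.
Adding all 4 inequalities: the left sides telescope to 0, and the right sides sum to 1 + (-2) + (-2) + 4 = 1. So 0 ≥ 1, which is false.

Unsatisfiable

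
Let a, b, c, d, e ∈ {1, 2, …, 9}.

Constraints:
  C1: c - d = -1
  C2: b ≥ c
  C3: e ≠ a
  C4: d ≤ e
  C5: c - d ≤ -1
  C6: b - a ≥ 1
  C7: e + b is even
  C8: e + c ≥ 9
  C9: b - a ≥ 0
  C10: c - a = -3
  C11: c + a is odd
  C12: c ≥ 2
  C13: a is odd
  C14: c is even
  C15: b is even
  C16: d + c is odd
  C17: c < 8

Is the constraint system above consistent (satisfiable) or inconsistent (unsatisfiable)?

One satisfying assignment is a = 7, b = 8, c = 4, d = 5, e = 8.
For the less obvious constraints — constraint 1: c - d = -1; constraint 5: c - d = -1; constraint 6: b - a = 1 — and the others hold by inspection.

Satisfiable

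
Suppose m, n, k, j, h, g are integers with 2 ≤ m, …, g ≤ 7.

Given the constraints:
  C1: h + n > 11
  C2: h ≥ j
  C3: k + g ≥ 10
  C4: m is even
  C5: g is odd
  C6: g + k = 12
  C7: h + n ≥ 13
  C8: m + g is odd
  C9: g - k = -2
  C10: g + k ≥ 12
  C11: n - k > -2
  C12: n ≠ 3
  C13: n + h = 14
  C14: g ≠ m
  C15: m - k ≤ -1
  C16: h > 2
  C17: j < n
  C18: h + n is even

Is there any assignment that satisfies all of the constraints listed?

The assignment m = 6, n = 7, k = 7, j = 3, h = 7, g = 5 works:
  constraint 1 holds since h + n = 14.
  constraint 3 holds since k + g = 12.
The rest check out directly.

Satisfiable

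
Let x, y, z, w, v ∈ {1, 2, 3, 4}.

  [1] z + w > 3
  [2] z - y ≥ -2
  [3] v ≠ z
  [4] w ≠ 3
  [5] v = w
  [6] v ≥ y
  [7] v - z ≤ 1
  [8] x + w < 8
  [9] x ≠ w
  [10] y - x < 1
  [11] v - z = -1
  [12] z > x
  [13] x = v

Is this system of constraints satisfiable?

From constraints 5 and 13, x = v = w, so x = w. But constraint 9 says x ≠ w. Contradiction.

Unsatisfiable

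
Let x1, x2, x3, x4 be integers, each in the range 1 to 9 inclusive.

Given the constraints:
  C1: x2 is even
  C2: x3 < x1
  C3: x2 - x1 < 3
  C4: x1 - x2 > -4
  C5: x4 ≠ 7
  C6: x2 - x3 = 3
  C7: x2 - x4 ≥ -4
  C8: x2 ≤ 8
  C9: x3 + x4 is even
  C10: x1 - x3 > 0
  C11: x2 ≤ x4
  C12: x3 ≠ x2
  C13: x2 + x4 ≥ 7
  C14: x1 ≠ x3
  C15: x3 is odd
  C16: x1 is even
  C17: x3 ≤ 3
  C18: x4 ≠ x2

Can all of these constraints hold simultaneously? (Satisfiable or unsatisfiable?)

Take x1 = 2, x2 = 4, x3 = 1, x4 = 5. Then constraint 3: x2 - x1 = 2; constraint 4: x1 - x2 = -2; constraint 6: x2 - x3 = 3, and every other listed constraint is also met.

Satisfiable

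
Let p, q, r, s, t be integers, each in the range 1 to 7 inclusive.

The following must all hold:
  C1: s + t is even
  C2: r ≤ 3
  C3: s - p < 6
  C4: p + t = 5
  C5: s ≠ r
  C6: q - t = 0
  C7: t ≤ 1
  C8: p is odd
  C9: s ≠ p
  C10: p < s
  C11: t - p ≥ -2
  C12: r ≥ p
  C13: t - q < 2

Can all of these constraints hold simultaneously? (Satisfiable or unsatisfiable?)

Unsatisfiable

From constraints 2 and 12: p ≤ r ≤ 3. From constraint 7: t ≤ 1. Hence p + t ≤ 4. But constraint 4 requires p + t = 5, and 5 > 4. Contradiction.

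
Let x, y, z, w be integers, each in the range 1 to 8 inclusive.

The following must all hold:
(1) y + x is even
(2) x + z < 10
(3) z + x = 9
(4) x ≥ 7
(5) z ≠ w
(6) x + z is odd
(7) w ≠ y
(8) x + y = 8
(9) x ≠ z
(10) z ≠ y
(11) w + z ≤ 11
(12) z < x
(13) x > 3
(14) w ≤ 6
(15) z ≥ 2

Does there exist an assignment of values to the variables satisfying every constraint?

Try x = 7, y = 1, z = 2, w = 6.
Check constraint 2: x + z = 9; constraint 3: z + x = 9. The remaining constraints are straightforward to verify.

Satisfiable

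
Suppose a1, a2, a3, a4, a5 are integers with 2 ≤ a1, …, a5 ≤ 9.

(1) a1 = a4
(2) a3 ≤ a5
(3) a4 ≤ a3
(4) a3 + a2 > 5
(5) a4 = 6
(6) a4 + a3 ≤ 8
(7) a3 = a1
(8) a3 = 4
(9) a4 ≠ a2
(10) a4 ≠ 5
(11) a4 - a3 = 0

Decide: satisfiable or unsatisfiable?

Constraint 8 fixes a3 = 4 and constraint 5 fixes a4 = 6. Constraints 1 and 7 give a3 = a1 = a4, so a3 = a4. But 4 ≠ 6 — contradiction.

Unsatisfiable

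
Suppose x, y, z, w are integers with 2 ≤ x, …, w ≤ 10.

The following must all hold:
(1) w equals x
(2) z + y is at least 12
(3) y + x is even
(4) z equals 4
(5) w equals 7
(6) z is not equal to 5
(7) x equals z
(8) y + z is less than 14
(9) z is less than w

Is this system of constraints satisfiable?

Unsatisfiable

Constraint 5 fixes w = 7 and constraint 4 fixes z = 4. Constraints 1 and 7 give w = x = z, so w = z. But 7 ≠ 4 — contradiction.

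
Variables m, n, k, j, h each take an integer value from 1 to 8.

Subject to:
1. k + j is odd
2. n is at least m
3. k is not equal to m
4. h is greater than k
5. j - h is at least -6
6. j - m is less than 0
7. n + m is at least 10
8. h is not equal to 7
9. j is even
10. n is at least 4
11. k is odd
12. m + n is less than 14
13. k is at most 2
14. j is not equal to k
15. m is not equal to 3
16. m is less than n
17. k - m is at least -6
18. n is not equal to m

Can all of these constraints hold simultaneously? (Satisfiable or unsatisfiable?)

Try m = 5, n = 7, k = 1, j = 2, h = 5.
Check constraint 5: j - h = -3; constraint 6: j - m = -3; constraint 7: n + m = 12. The remaining constraints are straightforward to verify.

Satisfiable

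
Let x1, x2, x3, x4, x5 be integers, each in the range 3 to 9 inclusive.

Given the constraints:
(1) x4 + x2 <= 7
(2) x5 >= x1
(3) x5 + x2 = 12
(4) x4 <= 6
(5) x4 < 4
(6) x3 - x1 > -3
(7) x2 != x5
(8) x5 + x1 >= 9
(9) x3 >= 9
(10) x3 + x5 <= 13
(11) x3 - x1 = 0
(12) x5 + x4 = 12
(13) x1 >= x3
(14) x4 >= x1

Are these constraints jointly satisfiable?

From constraints 9 and 13: x1 ≥ x3 and x3 ≥ 9, so x1 ≥ 9. From constraints 4 and 14: x1 ≤ x4 and x4 ≤ 6, so x1 ≤ 6. But 6 < 9, so no value of x1 works.

Unsatisfiable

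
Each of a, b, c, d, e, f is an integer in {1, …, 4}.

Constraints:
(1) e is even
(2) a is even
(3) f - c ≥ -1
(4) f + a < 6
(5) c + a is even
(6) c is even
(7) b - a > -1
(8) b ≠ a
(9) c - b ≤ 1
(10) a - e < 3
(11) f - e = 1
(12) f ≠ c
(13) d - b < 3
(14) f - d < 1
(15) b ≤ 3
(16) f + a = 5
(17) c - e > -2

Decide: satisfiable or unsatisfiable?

Take a = 2, b = 3, c = 2, d = 4, e = 2, f = 3. Then constraint 3: f - c = 1; constraint 4: f + a = 5, and every other listed constraint is also met.

Satisfiable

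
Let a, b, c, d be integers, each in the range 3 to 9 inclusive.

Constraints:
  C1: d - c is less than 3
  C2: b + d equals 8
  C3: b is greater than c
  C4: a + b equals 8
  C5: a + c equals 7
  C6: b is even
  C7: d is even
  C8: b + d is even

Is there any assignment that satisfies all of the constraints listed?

Satisfiable

Try a = 4, b = 4, c = 3, d = 4.
Check constraint 1: d - c = 1; constraint 2: b + d = 8. The remaining constraints are straightforward to verify.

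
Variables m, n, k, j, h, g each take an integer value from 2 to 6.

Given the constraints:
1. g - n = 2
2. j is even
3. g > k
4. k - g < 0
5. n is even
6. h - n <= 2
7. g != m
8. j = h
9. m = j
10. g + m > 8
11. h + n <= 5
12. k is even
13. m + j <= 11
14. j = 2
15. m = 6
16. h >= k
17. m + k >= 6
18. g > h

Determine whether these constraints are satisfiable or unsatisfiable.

Unsatisfiable

Constraint 15 fixes m = 6 and constraint 14 fixes j = 2, but constraint 9 requires m = j. Since 6 ≠ 2, contradiction.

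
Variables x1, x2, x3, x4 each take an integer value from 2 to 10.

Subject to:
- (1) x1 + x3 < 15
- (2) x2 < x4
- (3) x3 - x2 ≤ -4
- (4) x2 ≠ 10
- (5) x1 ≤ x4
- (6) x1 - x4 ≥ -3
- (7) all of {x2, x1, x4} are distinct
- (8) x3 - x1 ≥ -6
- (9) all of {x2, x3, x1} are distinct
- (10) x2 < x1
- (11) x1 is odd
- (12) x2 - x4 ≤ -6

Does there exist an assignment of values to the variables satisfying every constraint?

Unsatisfiable

Constraints 3, 6, 8, and 12 give x2 − x3 ≥ 4, x3 − x1 ≥ -6, x1 − x4 ≥ -3, x4 − x2 ≥ 6.
Adding all 4 inequalities: the left sides telescope to 0, and the right sides sum to 4 + (-6) + (-3) + 6 = 1. So 0 ≥ 1, which is false.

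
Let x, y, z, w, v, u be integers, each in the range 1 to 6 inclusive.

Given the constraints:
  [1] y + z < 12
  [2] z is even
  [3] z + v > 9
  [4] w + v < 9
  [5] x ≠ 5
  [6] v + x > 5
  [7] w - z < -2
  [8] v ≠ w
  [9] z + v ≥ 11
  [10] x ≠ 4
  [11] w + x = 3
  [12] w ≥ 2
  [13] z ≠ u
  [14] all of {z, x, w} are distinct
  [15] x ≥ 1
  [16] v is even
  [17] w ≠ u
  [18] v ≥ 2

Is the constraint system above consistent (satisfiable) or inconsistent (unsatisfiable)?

Satisfiable

Setting (x, y, z, w, v, u) = (1, 3, 6, 2, 6, 3) satisfies everything: constraint 1: y + z = 9; constraint 3: z + v = 12, and the others follow.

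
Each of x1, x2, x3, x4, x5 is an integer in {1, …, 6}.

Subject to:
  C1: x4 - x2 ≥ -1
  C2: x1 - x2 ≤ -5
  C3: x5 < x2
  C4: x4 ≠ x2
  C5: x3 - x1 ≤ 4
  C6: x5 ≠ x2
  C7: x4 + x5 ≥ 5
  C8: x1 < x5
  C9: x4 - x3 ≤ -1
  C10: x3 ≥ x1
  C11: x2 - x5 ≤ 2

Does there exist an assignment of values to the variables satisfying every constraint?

Unsatisfiable

Constraints 1, 2, 5, and 9 give x1 − x3 ≥ -4, x3 − x4 ≥ 1, x4 − x2 ≥ -1, x2 − x1 ≥ 5.
Adding all 4 inequalities: the left sides telescope to 0, and the right sides sum to (-4) + 1 + (-1) + 5 = 1. So 0 ≥ 1, which is false.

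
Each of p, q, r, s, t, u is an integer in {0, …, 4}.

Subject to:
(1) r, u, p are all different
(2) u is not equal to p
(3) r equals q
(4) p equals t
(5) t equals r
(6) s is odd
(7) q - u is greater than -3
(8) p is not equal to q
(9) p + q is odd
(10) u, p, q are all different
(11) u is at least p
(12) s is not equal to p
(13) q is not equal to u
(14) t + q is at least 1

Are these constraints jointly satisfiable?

From constraints 3, 4, and 5, p = t = r = q, so p = q. But constraint 8 says p ≠ q. Contradiction.

Unsatisfiable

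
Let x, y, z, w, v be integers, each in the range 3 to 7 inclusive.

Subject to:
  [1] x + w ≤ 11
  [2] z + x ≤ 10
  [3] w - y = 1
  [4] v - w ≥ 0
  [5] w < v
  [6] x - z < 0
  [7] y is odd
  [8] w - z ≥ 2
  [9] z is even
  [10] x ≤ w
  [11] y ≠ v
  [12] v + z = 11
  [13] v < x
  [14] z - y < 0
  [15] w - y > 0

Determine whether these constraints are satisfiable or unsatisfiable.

Unsatisfiable

Constraints 5, 6, 13, 14, and 15 give z < y, y < w, w < v, v < x, x < z. Chaining: z < y < w < v < x < z, which forces z < z — impossible.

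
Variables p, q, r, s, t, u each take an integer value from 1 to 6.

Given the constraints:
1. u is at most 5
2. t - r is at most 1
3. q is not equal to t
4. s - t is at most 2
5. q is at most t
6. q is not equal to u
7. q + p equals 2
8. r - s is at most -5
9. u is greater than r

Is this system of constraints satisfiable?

Unsatisfiable

Constraints 2, 4, and 8 give r − t ≥ -1, t − s ≥ -2, s − r ≥ 5.
Adding all 3 inequalities: the left sides telescope to 0, and the right sides sum to (-1) + (-2) + 5 = 2. So 0 ≥ 2, which is false.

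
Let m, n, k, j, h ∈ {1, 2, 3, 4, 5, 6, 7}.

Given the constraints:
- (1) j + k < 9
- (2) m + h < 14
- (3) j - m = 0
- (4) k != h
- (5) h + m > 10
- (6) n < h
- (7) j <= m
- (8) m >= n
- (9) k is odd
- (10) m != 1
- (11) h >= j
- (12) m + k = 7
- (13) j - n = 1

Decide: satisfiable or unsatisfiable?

Try m = 6, n = 5, k = 1, j = 6, h = 6.
Check constraint 1: j + k = 7; constraint 2: m + h = 12. The remaining constraints are straightforward to verify.

Satisfiable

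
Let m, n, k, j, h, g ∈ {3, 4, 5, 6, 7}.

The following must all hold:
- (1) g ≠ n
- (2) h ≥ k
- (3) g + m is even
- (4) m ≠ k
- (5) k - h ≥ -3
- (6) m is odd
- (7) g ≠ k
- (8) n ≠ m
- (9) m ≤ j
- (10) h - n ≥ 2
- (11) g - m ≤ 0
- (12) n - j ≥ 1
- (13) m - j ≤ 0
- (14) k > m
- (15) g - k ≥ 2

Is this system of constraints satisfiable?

Constraints 5, 10, 11, 12, 13, and 15 give k − h ≥ -3, h − n ≥ 2, n − j ≥ 1, j − m ≥ 0, m − g ≥ 0, g − k ≥ 2.
Adding all 6 inequalities: the left sides telescope to 0, and the right sides sum to (-3) + 2 + 1 + 0 + 0 + 2 = 2. So 0 ≥ 2, which is false.

Unsatisfiable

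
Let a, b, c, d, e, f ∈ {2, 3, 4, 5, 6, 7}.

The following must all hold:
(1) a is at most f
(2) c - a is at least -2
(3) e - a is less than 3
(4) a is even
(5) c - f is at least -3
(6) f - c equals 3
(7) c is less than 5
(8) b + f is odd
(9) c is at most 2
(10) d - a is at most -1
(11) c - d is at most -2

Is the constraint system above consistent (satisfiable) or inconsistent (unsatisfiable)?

Constraints 2, 10, and 11 give c − a ≥ -2, a − d ≥ 1, d − c ≥ 2.
Adding all 3 inequalities: the left sides telescope to 0, and the right sides sum to (-2) + 1 + 2 = 1. So 0 ≥ 1, which is false.

Unsatisfiable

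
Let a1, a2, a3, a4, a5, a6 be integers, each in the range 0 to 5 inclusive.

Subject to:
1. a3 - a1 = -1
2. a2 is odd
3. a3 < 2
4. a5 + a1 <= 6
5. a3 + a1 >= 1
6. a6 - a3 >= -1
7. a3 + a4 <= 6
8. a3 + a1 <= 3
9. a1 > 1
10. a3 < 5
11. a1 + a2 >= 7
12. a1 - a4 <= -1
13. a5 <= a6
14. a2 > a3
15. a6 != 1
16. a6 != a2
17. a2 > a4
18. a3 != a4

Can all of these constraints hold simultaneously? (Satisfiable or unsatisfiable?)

One satisfying assignment is a1 = 2, a2 = 5, a3 = 1, a4 = 3, a5 = 1, a6 = 2.
For the less obvious constraints — constraint 1: a3 - a1 = -1; constraint 4: a5 + a1 = 3; constraint 5: a3 + a1 = 3 — and the others hold by inspection.

Satisfiable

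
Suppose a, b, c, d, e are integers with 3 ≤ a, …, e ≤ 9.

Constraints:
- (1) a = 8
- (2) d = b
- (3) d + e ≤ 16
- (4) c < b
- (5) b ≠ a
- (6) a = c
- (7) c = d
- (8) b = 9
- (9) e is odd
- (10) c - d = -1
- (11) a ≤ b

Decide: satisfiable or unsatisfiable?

Constraint 1 fixes a = 8 and constraint 8 fixes b = 9. Constraints 2, 6, and 7 give a = c = d = b, so a = b. But 8 ≠ 9 — contradiction.

Unsatisfiable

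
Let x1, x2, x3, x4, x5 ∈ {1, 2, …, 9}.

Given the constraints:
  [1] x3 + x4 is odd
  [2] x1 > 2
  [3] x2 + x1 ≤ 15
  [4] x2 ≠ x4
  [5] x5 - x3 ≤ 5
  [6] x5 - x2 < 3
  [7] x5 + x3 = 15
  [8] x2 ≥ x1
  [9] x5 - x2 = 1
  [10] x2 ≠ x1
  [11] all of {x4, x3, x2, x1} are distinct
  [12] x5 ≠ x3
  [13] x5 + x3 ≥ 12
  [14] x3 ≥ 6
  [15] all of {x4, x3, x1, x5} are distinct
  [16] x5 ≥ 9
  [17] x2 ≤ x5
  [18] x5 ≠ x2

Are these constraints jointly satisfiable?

Satisfiable

The assignment x1 = 4, x2 = 8, x3 = 6, x4 = 1, x5 = 9 works:
  constraint 3 holds since x2 + x1 = 12.
  constraint 5 holds since x5 - x3 = 3.
The rest check out directly.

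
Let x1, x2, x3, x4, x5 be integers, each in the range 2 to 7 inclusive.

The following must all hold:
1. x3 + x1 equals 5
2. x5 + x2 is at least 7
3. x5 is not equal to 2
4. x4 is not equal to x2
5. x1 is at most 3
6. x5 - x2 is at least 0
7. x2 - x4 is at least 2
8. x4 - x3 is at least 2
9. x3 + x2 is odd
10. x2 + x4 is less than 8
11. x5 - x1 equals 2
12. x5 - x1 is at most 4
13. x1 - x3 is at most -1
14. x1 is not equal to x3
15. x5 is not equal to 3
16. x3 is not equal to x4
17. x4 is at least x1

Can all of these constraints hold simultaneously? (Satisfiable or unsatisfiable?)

Unsatisfiable

Constraints 6, 7, 8, 12, and 13 give x2 − x4 ≥ 2, x4 − x3 ≥ 2, x3 − x1 ≥ 1, x1 − x5 ≥ -4, x5 − x2 ≥ 0.
Adding all 5 inequalities: the left sides telescope to 0, and the right sides sum to 2 + 2 + 1 + (-4) + 0 = 1. So 0 ≥ 1, which is false.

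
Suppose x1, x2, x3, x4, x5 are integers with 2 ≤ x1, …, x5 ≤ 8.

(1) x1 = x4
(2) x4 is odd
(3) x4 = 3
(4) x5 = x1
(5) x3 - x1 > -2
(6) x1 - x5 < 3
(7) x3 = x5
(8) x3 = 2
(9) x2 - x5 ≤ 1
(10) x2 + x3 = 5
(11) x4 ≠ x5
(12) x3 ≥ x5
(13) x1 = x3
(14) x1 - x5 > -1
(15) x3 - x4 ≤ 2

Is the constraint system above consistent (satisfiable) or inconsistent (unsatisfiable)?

Constraint 8 fixes x3 = 2 and constraint 3 fixes x4 = 3. Constraints 1, 4, and 7 give x3 = x5 = x1 = x4, so x3 = x4. But 2 ≠ 3 — contradiction.

Unsatisfiable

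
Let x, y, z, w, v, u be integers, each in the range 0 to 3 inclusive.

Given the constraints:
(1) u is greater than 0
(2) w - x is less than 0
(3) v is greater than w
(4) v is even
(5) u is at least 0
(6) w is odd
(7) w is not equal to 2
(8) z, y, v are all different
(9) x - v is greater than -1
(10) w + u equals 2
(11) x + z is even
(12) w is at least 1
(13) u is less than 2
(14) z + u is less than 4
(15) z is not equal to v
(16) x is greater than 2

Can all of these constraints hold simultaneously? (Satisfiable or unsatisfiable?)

Satisfiable

The assignment x = 3, y = 0, z = 1, w = 1, v = 2, u = 1 works:
  constraint 2 holds since w - x = -2.
  constraint 9 holds since x - v = 1.
The rest check out directly.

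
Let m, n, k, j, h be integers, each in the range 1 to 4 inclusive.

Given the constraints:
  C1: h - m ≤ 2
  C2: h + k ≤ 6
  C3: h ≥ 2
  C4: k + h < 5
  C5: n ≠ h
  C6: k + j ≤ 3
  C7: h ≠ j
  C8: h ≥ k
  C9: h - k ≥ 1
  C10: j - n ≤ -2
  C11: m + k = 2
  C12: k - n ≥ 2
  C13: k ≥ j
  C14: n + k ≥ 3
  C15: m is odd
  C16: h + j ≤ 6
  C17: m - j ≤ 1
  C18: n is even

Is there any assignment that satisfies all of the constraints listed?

Unsatisfiable

Constraints 1, 9, 10, 12, and 17 give j − m ≥ -1, m − h ≥ -2, h − k ≥ 1, k − n ≥ 2, n − j ≥ 2.
Adding all 5 inequalities: the left sides telescope to 0, and the right sides sum to (-1) + (-2) + 1 + 2 + 2 = 2. So 0 ≥ 2, which is false.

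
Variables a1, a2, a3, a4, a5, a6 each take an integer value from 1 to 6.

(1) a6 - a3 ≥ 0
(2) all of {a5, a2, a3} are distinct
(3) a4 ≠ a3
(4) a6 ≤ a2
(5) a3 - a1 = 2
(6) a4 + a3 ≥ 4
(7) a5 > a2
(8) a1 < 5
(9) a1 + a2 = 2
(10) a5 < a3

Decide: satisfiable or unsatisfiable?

Unsatisfiable

Constraints 1, 4, 7, and 10 give a5 < a3, a3 ≤ a6, a6 ≤ a2, a2 < a5. Chaining: a5 < a3 ≤ a6 ≤ a2 < a5, which forces a5 < a5 — impossible.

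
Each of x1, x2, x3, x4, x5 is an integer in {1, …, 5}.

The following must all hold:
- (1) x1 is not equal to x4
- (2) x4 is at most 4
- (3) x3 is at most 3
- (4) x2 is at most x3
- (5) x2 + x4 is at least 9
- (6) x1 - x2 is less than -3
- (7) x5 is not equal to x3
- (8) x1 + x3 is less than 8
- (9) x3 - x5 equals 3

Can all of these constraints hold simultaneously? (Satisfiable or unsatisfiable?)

From constraints 3 and 4: x2 ≤ x3 ≤ 3. From constraint 2: x4 ≤ 4. Hence x2 + x4 ≤ 7. But constraint 5 requires x2 + x4 ≥ 9, and 9 > 7. Contradiction.

Unsatisfiable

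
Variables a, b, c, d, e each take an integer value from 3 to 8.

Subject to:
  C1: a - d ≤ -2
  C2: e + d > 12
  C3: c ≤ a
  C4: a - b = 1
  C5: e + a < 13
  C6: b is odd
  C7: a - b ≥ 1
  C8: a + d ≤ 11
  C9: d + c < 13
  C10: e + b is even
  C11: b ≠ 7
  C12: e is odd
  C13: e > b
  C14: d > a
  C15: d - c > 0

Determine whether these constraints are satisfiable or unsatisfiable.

One satisfying assignment is a = 4, b = 3, c = 4, d = 6, e = 7.
For the less obvious constraints — constraint 1: a - d = -2; constraint 2: e + d = 13 — and the others hold by inspection.

Satisfiable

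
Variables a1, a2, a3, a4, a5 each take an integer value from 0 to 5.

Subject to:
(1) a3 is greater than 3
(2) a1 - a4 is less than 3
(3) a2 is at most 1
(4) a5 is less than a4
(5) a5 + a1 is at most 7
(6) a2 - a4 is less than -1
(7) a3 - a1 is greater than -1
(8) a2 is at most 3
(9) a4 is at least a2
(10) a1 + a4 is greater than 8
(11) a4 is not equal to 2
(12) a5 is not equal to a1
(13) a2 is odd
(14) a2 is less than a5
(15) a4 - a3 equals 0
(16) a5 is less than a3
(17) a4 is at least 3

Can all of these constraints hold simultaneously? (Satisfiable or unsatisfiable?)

Satisfiable

Take a1 = 5, a2 = 1, a3 = 5, a4 = 5, a5 = 2. Then constraint 2: a1 - a4 = 0; constraint 5: a5 + a1 = 7, and every other listed constraint is also met.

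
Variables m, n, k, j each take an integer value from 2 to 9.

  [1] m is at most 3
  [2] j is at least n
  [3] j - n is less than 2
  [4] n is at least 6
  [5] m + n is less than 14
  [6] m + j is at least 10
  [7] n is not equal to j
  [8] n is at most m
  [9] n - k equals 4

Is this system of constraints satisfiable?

Unsatisfiable

From constraints 4 and 8: m ≥ n and n ≥ 6, so m ≥ 6. From constraint 1: m ≤ 3. But 3 < 6, so no value of m works.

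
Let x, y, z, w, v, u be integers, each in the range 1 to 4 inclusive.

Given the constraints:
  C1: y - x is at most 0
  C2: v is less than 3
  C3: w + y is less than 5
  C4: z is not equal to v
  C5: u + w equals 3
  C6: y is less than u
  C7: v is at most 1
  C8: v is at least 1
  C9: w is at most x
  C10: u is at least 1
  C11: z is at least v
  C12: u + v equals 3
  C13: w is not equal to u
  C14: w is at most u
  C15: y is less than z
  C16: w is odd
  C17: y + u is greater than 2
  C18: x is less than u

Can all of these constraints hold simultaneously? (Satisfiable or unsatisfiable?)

Satisfiable

One satisfying assignment is x = 1, y = 1, z = 2, w = 1, v = 1, u = 2.
For the less obvious constraints — constraint 1: y - x = 0; constraint 3: w + y = 2; constraint 5: u + w = 3 — and the others hold by inspection.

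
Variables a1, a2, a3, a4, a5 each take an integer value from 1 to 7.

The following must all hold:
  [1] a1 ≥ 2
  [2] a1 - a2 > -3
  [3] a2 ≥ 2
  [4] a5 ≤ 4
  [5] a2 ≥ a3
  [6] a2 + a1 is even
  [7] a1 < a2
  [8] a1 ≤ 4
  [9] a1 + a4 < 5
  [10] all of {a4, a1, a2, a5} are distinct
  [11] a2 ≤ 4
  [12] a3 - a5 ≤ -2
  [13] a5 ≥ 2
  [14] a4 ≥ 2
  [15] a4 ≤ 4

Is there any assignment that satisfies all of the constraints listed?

Constraints 1, 3, 4, 8, 11, 13, 14, and 15 confine each of a4, a1, a2, a5 to the 3 values {2, …, 4}.
Constraint 10 requires all 4 of them to be distinct, but only 3 values are available — impossible by the pigeonhole principle.

Unsatisfiable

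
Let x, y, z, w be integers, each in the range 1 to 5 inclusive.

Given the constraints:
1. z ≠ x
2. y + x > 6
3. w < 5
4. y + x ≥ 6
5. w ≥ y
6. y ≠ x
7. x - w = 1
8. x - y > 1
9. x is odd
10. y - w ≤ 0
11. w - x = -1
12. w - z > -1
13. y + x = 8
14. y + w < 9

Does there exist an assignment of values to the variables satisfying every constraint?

Take x = 5, y = 3, z = 4, w = 4. Then constraint 2: y + x = 8; constraint 4: y + x = 8; constraint 7: x - w = 1, and every other listed constraint is also met.

Satisfiable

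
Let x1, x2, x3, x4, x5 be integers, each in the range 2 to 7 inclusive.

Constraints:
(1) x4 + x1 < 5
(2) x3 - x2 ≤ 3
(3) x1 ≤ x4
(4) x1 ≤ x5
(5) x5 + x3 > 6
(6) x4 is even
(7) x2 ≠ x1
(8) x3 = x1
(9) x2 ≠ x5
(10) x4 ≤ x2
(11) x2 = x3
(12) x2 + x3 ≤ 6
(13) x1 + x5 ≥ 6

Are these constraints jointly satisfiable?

Unsatisfiable

From constraints 8 and 11, x2 = x3 = x1, so x2 = x1. But constraint 7 says x2 ≠ x1. Contradiction.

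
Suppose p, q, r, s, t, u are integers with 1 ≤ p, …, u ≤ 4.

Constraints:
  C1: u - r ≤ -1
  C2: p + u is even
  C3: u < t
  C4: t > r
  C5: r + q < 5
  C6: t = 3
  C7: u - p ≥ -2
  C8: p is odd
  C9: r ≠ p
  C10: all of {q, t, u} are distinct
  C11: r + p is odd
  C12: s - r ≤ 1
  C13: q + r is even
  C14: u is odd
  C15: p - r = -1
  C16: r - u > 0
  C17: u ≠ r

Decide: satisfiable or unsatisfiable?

The assignment p = 1, q = 2, r = 2, s = 1, t = 3, u = 1 works:
  constraint 1 holds since u - r = -1.
  constraint 5 holds since r + q = 4.
The rest check out directly.

Satisfiable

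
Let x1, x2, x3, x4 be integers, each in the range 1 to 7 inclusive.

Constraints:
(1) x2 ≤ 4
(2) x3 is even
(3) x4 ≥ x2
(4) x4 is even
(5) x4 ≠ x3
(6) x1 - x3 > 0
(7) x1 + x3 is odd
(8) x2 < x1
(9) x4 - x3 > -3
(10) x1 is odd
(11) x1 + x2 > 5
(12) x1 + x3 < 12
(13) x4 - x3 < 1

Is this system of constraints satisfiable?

Satisfiable

Setting (x1, x2, x3, x4) = (5, 2, 4, 2) satisfies everything: constraint 6: x1 - x3 = 1; constraint 9: x4 - x3 = -2; constraint 11: x1 + x2 = 7, and the others follow.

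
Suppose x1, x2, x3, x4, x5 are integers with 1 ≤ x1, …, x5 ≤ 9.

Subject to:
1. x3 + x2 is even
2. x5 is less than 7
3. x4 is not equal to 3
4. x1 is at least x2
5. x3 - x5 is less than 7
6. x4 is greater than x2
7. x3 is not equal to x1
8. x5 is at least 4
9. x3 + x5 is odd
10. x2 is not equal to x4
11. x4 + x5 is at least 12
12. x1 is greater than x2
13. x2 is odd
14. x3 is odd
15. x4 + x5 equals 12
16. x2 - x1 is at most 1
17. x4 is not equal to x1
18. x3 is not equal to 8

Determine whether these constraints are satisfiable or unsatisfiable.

Setting (x1, x2, x3, x4, x5) = (2, 1, 9, 8, 4) satisfies everything: constraint 5: x3 - x5 = 5; constraint 11: x4 + x5 = 12, and the others follow.

Satisfiable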